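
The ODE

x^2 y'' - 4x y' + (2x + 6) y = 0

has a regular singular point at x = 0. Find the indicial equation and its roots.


Divide by x^2 to reach normal form y'' + P_1(x) y' + P_2(x) y = 0 with P_1(x) = -4/x and P_2(x) = 2/x + 6/x^2.
x = 0 is a singular point because the y'-coefficient -4/x has a pole at x = 0 and the y-coefficient 2/x + 6/x^2 has a pole at x = 0.
It is a regular singular point because x P_1(x) = p(x) = -4 and x^2 P_2(x) = q(x) = 2x + 6 are polynomials, hence analytic at x = 0.
p(0) = -4,  q(0) = 6.
Indicial equation: r(r-1) + p(0) r + q(0) = 0, i.e. r^2 + (p(0) - 1) r + q(0) = 0, i.e. r^2 - 5 r + 6 = 0.
Discriminant: (-5)^2 - 4(6) = 1, so r = (5 ± 1)/2.
Solving: r_1 = 3, r_2 = 2.

indicial: r^2 - 5 r + 6 = 0; roots r_1 = 3, r_2 = 2


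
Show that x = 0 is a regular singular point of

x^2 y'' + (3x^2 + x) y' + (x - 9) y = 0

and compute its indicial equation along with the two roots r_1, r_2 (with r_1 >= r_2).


Divide by x^2 to reach normal form y'' + P_1(x) y' + P_2(x) y = 0 with P_1(x) = 3 + 1/x and P_2(x) = 1/x - 9/x^2.
x = 0 is a singular point because the y'-coefficient 3 + 1/x has a pole at x = 0 and the y-coefficient 1/x - 9/x^2 has a pole at x = 0.
It is a regular singular point because x P_1(x) = p(x) = 3x + 1 and x^2 P_2(x) = q(x) = x - 9 are polynomials, hence analytic at x = 0.
p(0) = 1,  q(0) = -9.
Indicial equation: r(r-1) + p(0) r + q(0) = 0, i.e. r^2 + (p(0) - 1) r + q(0) = 0, i.e. r^2 - 9 = 0.
Discriminant: (0)^2 - 4(-9) = 36, so r = (0 ± 6)/2.
Solving: r_1 = 3, r_2 = -3.

indicial: r^2 - 9 = 0; roots r_1 = 3, r_2 = -3


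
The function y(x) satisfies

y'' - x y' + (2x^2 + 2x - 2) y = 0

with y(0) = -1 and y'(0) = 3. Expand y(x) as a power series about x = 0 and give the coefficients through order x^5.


Ansatz: y(x) = sum_{n>=0} a_n x^n, so y'(x) = sum_{n>=1} n a_n x^(n-1) and y''(x) = sum_{n>=2} n(n-1) a_n x^(n-2).
Substitute into P(x) y'' + Q(x) y' + R(x) y = 0 with P(x) = 1, Q(x) = -x, R(x) = 2x^2 + 2x - 2, and match powers of x.
Initial conditions: a_0 = -1, a_1 = 3.
Setting the coefficient of each power of x to zero and solving order by order (substituting the coefficients already found):
  x^0: 2 a_2 - 2 a_0 = 0  ->  2 a_2 = 2 a_0 = -2  ->  a_2 = -1
  x^1: 6 a_3 - 3 a_1 + 2 a_0 = 0  ->  6 a_3 = 3 a_1 - 2 a_0 = 11  ->  a_3 = 11/6
  x^2: 12 a_4 - 4 a_2 + 2 a_1 + 2 a_0 = 0  ->  12 a_4 = 4 a_2 - 2 a_1 - 2 a_0 = -8  ->  a_4 = -2/3
  x^3: 20 a_5 - 5 a_3 + 2 a_2 + 2 a_1 = 0  ->  20 a_5 = 5 a_3 - 2 a_2 - 2 a_1 = 31/6  ->  a_5 = 31/120
Truncated series: y(x) = -1 + 3 x - x^2 + (11/6) x^3 - (2/3) x^4 + (31/120) x^5 + O(x^6).

a_0 = -1; a_1 = 3; a_2 = -1; a_3 = 11/6; a_4 = -2/3; a_5 = 31/120


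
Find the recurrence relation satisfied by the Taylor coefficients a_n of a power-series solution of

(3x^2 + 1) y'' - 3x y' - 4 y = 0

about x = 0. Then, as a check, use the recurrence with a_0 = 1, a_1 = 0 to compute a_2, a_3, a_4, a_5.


Substitute y = sum_n a_n x^n.
(1 + 3 x^2) y'' contributes (n+2)(n+1) a_{n+2} + 3 n(n-1) a_n at x^n.
-3 x y'(x) contributes -3 n a_n at x^n.
-4 y(x) contributes -4 a_n at x^n.
Matching x^n: (n+2)(n+1) a_{n+2} + (3 n(n-1) - 3 n - 4) a_n = 0.
Thus a_{n+2} = (-3 n(n-1) + 3 n + 4) / ((n+1)(n+2)) * a_n.

Check with a_0 = 1, a_1 = 0 (apply the recurrence for n = 0, 1, 2, 3): a_0 = 1, a_1 = 0, a_2 = 2, a_3 = 0, a_4 = 2/3, a_5 = 0.

a_(n+2) = (-3 n(n-1) + 3 n + 4) / ((n+1)(n+2)) * a_n; check: a_0 = 1, a_1 = 0, a_2 = 2, a_3 = 0, a_4 = 2/3, a_5 = 0


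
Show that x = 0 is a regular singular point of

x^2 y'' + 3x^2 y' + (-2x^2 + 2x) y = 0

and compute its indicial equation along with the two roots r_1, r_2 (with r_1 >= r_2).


Divide by x^2 to reach normal form y'' + P_1(x) y' + P_2(x) y = 0 with P_1(x) = 3 and P_2(x) = -2 + 2/x.
x = 0 is a singular point because the y-coefficient -2 + 2/x has a pole at x = 0.
It is a regular singular point because x P_1(x) = p(x) = 3x and x^2 P_2(x) = q(x) = -2x^2 + 2x are polynomials, hence analytic at x = 0.
p(0) = 0,  q(0) = 0.
Indicial equation: r(r-1) + p(0) r + q(0) = 0, i.e. r^2 + (p(0) - 1) r + q(0) = 0, i.e. r^2 - 1 r = 0.
Discriminant: (-1)^2 - 4(0) = 1, so r = (1 ± 1)/2.
Solving: r_1 = 1, r_2 = 0.

indicial: r^2 - 1 r = 0; roots r_1 = 1, r_2 = 0


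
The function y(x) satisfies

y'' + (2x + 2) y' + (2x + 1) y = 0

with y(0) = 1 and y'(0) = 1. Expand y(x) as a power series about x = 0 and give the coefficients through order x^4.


Ansatz: y(x) = sum_{n>=0} a_n x^n, so y'(x) = sum_{n>=1} n a_n x^(n-1) and y''(x) = sum_{n>=2} n(n-1) a_n x^(n-2).
Substitute into P(x) y'' + Q(x) y' + R(x) y = 0 with P(x) = 1, Q(x) = 2x + 2, R(x) = 2x + 1, and match powers of x.
Initial conditions: a_0 = 1, a_1 = 1.
Setting the coefficient of each power of x to zero and solving order by order (substituting the coefficients already found):
  x^0: 2 a_2 + 2 a_1 + a_0 = 0  ->  2 a_2 = -2 a_1 - a_0 = -3  ->  a_2 = -3/2
  x^1: 6 a_3 + 4 a_2 + 3 a_1 + 2 a_0 = 0  ->  6 a_3 = -4 a_2 - 3 a_1 - 2 a_0 = 1  ->  a_3 = 1/6
  x^2: 12 a_4 + 6 a_3 + 5 a_2 + 2 a_1 = 0  ->  12 a_4 = -6 a_3 - 5 a_2 - 2 a_1 = 9/2  ->  a_4 = 3/8
Truncated series: y(x) = 1 + x - (3/2) x^2 + (1/6) x^3 + (3/8) x^4 + O(x^5).

a_0 = 1; a_1 = 1; a_2 = -3/2; a_3 = 1/6; a_4 = 3/8


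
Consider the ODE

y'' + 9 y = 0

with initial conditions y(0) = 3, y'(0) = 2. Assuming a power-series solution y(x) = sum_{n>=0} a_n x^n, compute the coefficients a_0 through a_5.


Ansatz: y(x) = sum_{n>=0} a_n x^n, so y'(x) = sum_{n>=1} n a_n x^(n-1) and y''(x) = sum_{n>=2} n(n-1) a_n x^(n-2).
Substitute into P(x) y'' + Q(x) y' + R(x) y = 0 with P(x) = 1, Q(x) = 0, R(x) = 9, and match powers of x.
Initial conditions: a_0 = 3, a_1 = 2.
Setting the coefficient of each power of x to zero and solving order by order (substituting the coefficients already found):
  x^0: 2 a_2 + 9 a_0 = 0  ->  2 a_2 = -9 a_0 = -27  ->  a_2 = -27/2
  x^1: 6 a_3 + 9 a_1 = 0  ->  6 a_3 = -9 a_1 = -18  ->  a_3 = -3
  x^2: 12 a_4 + 9 a_2 = 0  ->  12 a_4 = -9 a_2 = 243/2  ->  a_4 = 81/8
  x^3: 20 a_5 + 9 a_3 = 0  ->  20 a_5 = -9 a_3 = 27  ->  a_5 = 27/20
Truncated series: y(x) = 3 + 2 x - (27/2) x^2 - 3 x^3 + (81/8) x^4 + (27/20) x^5 + O(x^6).

a_0 = 3; a_1 = 2; a_2 = -27/2; a_3 = -3; a_4 = 81/8; a_5 = 27/20


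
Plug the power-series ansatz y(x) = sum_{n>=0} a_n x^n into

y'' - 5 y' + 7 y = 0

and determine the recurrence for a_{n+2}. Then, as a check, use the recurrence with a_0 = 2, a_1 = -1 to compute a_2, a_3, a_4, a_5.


Substitute y = sum_n a_n x^n.
y''(x) has coefficient (n+2)(n+1) a_{n+2} at x^n;
-5 y'(x) has coefficient -5 (n+1) a_{n+1} at x^n;
7 y(x) has coefficient 7 a_n at x^n.
Matching x^n: (n+2)(n+1) a_{n+2} - 5 (n+1) a_{n+1} + 7 a_n = 0.
Thus a_{n+2} = [5 (n+1) a_{n+1} - 7 a_n] / ((n+1)(n+2)).

Check with a_0 = 2, a_1 = -1 (apply the recurrence for n = 0, 1, 2, 3): a_0 = 2, a_1 = -1, a_2 = -19/2, a_3 = -44/3, a_4 = -307/24, a_5 = -919/120.

a_(n+2) = [5 (n+1) a_(n+1) - 7 a_n] / ((n+1)(n+2)); check: a_0 = 2, a_1 = -1, a_2 = -19/2, a_3 = -44/3, a_4 = -307/24, a_5 = -919/120


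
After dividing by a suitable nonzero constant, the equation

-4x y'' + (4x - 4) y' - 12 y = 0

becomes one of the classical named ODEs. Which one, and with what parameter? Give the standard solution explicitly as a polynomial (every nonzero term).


All three coefficients share the factor -4; dividing through by -4 gives  x y'' + (1 - x) y' + 3 y = 0.
This matches the Laguerre equation x y'' + (1 - x) y' + n y = 0 with n = 3; the polynomial solution is L_3(x).
With y = sum_k a_k x^k, matching x^k gives (k+1)k a_{k+1} + (k+1) a_{k+1} - k a_k + n a_k = 0, i.e. (k+1)^2 a_{k+1} = (k - n) a_k = (k - 3) a_k. The right side vanishes at k = 3, so the series terminates at degree 3.
Standard normalization L_n(0) = 1 gives a_0 = 1. Work upward with a_{k+1} = (k - 3) a_k / (k+1)^2:
  a_1 = (0 - 3)(1) / 1^2 = -3/1 = -3
  a_2 = (1 - 3)(-3) / 2^2 = 6/4 = 3/2
  a_3 = (2 - 3)(3/2) / 3^2 = (-3/2)/9 = -1/6
Hence L_3(x) = -x^3/6 + 3 x^2/2 - 3 x + 1.

L_3(x); series = -x^3/6 + 3 x^2/2 - 3 x + 1


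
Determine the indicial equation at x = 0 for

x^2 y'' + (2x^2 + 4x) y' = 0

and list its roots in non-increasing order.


Divide by x^2 to reach normal form y'' + P_1(x) y' + P_2(x) y = 0 with P_1(x) = 2 + 4/x and P_2(x) = 0.
x = 0 is a singular point because the y'-coefficient 2 + 4/x has a pole at x = 0.
It is a regular singular point because x P_1(x) = p(x) = 2x + 4 and x^2 P_2(x) = q(x) = 0 are polynomials, hence analytic at x = 0.
p(0) = 4,  q(0) = 0.
Indicial equation: r(r-1) + p(0) r + q(0) = 0, i.e. r^2 + (p(0) - 1) r + q(0) = 0, i.e. r^2 + 3 r = 0.
Discriminant: (3)^2 - 4(0) = 9, so r = (-3 ± 3)/2.
Solving: r_1 = 0, r_2 = -3.

indicial: r^2 + 3 r = 0; roots r_1 = 0, r_2 = -3


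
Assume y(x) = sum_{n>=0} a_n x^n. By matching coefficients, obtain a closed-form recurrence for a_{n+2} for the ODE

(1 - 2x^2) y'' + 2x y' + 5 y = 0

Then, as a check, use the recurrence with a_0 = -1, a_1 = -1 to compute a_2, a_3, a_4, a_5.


Substitute y = sum_n a_n x^n.
(1 - 2 x^2) y'' contributes (n+2)(n+1) a_{n+2} - 2 n(n-1) a_n at x^n.
2 x y'(x) contributes 2 n a_n at x^n.
5 y(x) contributes 5 a_n at x^n.
Matching x^n: (n+2)(n+1) a_{n+2} + (-2 n(n-1) + 2 n + 5) a_n = 0.
Thus a_{n+2} = (2 n(n-1) - 2 n - 5) / ((n+1)(n+2)) * a_n.

Check with a_0 = -1, a_1 = -1 (apply the recurrence for n = 0, 1, 2, 3): a_0 = -1, a_1 = -1, a_2 = 5/2, a_3 = 7/6, a_4 = -25/24, a_5 = 7/120.

a_(n+2) = (2 n(n-1) - 2 n - 5) / ((n+1)(n+2)) * a_n; check: a_0 = -1, a_1 = -1, a_2 = 5/2, a_3 = 7/6, a_4 = -25/24, a_5 = 7/120


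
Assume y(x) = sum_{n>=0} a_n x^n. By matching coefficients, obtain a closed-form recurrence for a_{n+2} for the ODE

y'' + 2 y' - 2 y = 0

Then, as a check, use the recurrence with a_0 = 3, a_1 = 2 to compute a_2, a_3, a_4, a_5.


Substitute y = sum_n a_n x^n.
y''(x) has coefficient (n+2)(n+1) a_{n+2} at x^n;
2 y'(x) has coefficient 2 (n+1) a_{n+1} at x^n;
-2 y(x) has coefficient -2 a_n at x^n.
Matching x^n: (n+2)(n+1) a_{n+2} + 2 (n+1) a_{n+1} - 2 a_n = 0.
Thus a_{n+2} = [-2 (n+1) a_{n+1} + 2 a_n] / ((n+1)(n+2)).

Check with a_0 = 3, a_1 = 2 (apply the recurrence for n = 0, 1, 2, 3): a_0 = 3, a_1 = 2, a_2 = 1, a_3 = 0, a_4 = 1/6, a_5 = -1/15.

a_(n+2) = [-2 (n+1) a_(n+1) + 2 a_n] / ((n+1)(n+2)); check: a_0 = 3, a_1 = 2, a_2 = 1, a_3 = 0, a_4 = 1/6, a_5 = -1/15


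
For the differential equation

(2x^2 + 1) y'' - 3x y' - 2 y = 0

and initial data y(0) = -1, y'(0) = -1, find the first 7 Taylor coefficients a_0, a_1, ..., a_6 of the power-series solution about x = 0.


Ansatz: y(x) = sum_{n>=0} a_n x^n, so y'(x) = sum_{n>=1} n a_n x^(n-1) and y''(x) = sum_{n>=2} n(n-1) a_n x^(n-2).
Substitute into P(x) y'' + Q(x) y' + R(x) y = 0 with P(x) = 2x^2 + 1, Q(x) = -3x, R(x) = -2, and match powers of x.
Initial conditions: a_0 = -1, a_1 = -1.
Setting the coefficient of each power of x to zero and solving order by order (substituting the coefficients already found):
  x^0: 2 a_2 - 2 a_0 = 0  ->  2 a_2 = 2 a_0 = -2  ->  a_2 = -1
  x^1: 6 a_3 - 5 a_1 = 0  ->  6 a_3 = 5 a_1 = -5  ->  a_3 = -5/6
  x^2: 12 a_4 - 4 a_2 = 0  ->  12 a_4 = 4 a_2 = -4  ->  a_4 = -1/3
  x^3: 20 a_5 + a_3 = 0  ->  20 a_5 = -a_3 = 5/6  ->  a_5 = 1/24
  x^4: 30 a_6 + 10 a_4 = 0  ->  30 a_6 = -10 a_4 = 10/3  ->  a_6 = 1/9
Truncated series: y(x) = -1 - x - x^2 - (5/6) x^3 - (1/3) x^4 + (1/24) x^5 + (1/9) x^6 + O(x^7).

a_0 = -1; a_1 = -1; a_2 = -1; a_3 = -5/6; a_4 = -1/3; a_5 = 1/24; a_6 = 1/9


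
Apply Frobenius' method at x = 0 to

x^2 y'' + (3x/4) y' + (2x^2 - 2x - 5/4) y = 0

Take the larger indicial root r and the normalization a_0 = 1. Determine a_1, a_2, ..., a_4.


Write in Frobenius form y'' + (p(x)/x) y' + (q(x)/x^2) y = 0:
  p(x) = 3/4,  q(x) = 2x^2 - 2x - 5/4.
Indicial equation: r(r-1) + (3/4) r + (-5/4) = 0 -> roots r_1 = 5/4, r_2 = -1.
Take r = r_1 = 5/4. Let y(x) = x^r sum_{n>=0} a_n x^n with a_0 = 1.
Substitute y = x^r sum a_n x^n and match x^{r+n}. The recurrence is
  D(n) a_n - 2 a_{n-1} + 2 a_{n-2} = 0,  where D(n) = (r+n)(r+n-1) + (3/4)(r+n) + (-5/4).
  a_n = [2 a_{n-1} - 2 a_{n-2}] / D(n).
Since the indicial polynomial factors as (r - r_1)(r - r_2), D(n) = (r_1 + n - r_1)(r_1 + n - r_2) = n(n + 9/4).
Evaluating step by step (a_0 = 1):
  n = 1: D(1) = 1(1 + 9/4) = 13/4; numerator = 2(1) = 2; a_1 = (2)/(13/4) = 8/13
  n = 2: D(2) = 2(2 + 9/4) = 17/2; numerator = 2(8/13) - 2(1) = -10/13; a_2 = (-10/13)/(17/2) = -20/221
  n = 3: D(3) = 3(3 + 9/4) = 63/4; numerator = 2(-20/221) - 2(8/13) = -24/17; a_3 = (-24/17)/(63/4) = -32/357
  n = 4: D(4) = 4(4 + 9/4) = 25; numerator = 2(-32/357) - 2(-20/221) = 8/4641; a_4 = (8/4641)/(25) = 8/116025

r = 5/4; a_0 = 1; a_1 = 8/13; a_2 = -20/221; a_3 = -32/357; a_4 = 8/116025


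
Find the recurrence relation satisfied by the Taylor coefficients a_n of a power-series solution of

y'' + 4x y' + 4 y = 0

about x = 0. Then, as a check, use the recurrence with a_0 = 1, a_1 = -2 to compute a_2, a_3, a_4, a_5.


Substitute y = sum_n a_n x^n.
y''(x) has coefficient (n+2)(n+1) a_{n+2} at x^n;
4 x y'(x) has coefficient 4 n a_n at x^n (shift);
4 y(x) has coefficient 4 a_n at x^n.
Matching x^n: (n+2)(n+1) a_{n+2} + (4n + 4) a_n = 0.
Thus a_{n+2} = (-4n - 4) / ((n+1)(n+2)) * a_n.

Check with a_0 = 1, a_1 = -2 (apply the recurrence for n = 0, 1, 2, 3): a_0 = 1, a_1 = -2, a_2 = -2, a_3 = 8/3, a_4 = 2, a_5 = -32/15.

a_(n+2) = (-4n - 4) / ((n+1)(n+2)) * a_n; check: a_0 = 1, a_1 = -2, a_2 = -2, a_3 = 8/3, a_4 = 2, a_5 = -32/15


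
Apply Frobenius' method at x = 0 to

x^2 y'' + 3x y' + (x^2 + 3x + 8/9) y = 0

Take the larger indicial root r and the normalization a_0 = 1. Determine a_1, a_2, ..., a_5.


Write in Frobenius form y'' + (p(x)/x) y' + (q(x)/x^2) y = 0:
  p(x) = 3,  q(x) = x^2 + 3x + 8/9.
Indicial equation: r(r-1) + (3) r + (8/9) = 0 -> roots r_1 = -2/3, r_2 = -4/3.
Take r = r_1 = -2/3. Let y(x) = x^r sum_{n>=0} a_n x^n with a_0 = 1.
Substitute y = x^r sum a_n x^n and match x^{r+n}. The recurrence is
  D(n) a_n + 3 a_{n-1} + 1 a_{n-2} = 0,  where D(n) = (r+n)(r+n-1) + (3)(r+n) + (8/9).
  a_n = [-3 a_{n-1} - 1 a_{n-2}] / D(n).
Since the indicial polynomial factors as (r - r_1)(r - r_2), D(n) = (r_1 + n - r_1)(r_1 + n - r_2) = n(n + 2/3).
Evaluating step by step (a_0 = 1):
  n = 1: D(1) = 1(1 + 2/3) = 5/3; numerator = -3(1) = -3; a_1 = (-3)/(5/3) = -9/5
  n = 2: D(2) = 2(2 + 2/3) = 16/3; numerator = -3(-9/5) - 1(1) = 22/5; a_2 = (22/5)/(16/3) = 33/40
  n = 3: D(3) = 3(3 + 2/3) = 11; numerator = -3(33/40) - 1(-9/5) = -27/40; a_3 = (-27/40)/(11) = -27/440
  n = 4: D(4) = 4(4 + 2/3) = 56/3; numerator = -3(-27/440) - 1(33/40) = -141/220; a_4 = (-141/220)/(56/3) = -423/12320
  n = 5: D(5) = 5(5 + 2/3) = 85/3; numerator = -3(-423/12320) - 1(-27/440) = 405/2464; a_5 = (405/2464)/(85/3) = 243/41888

r = -2/3; a_0 = 1; a_1 = -9/5; a_2 = 33/40; a_3 = -27/440; a_4 = -423/12320; a_5 = 243/41888


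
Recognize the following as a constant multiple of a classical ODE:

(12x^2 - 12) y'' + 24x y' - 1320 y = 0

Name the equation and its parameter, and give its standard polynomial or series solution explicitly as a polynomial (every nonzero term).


All three coefficients share the factor -12; dividing through by -12 gives  (1 - x^2) y'' - 2x y' + 110 y = 0.
This matches the Legendre equation (1 - x^2) y'' - 2x y' + n(n+1) y = 0 (note the -2x y' term) with n(n+1) = 110, so n = 10; the polynomial solution is P_10(x).
With y = sum_k a_k x^k, matching x^k gives (k+2)(k+1) a_{k+2} = [k(k+1) - n(n+1)] a_k = (k - 10)(k + 11) a_k. The right side vanishes at k = 10, so the series with the parity of 10 terminates at degree 10.
Standard normalization (P_n(1) = 1): leading coefficient (2n)!/(2^n (n!)^2) = 2432902008176640000/(1024*13168189440000) = 46189/256, so a_10 = 46189/256. Work downward with a_k = (k+1)(k+2) a_{k+2} / ((k - 10)(k + 11)):
  a_8 = (9)(10)(46189/256) / ((8 - 10)(8 + 11)) = (2078505/128)/(-38) = -109395/256
  a_6 = (7)(8)(-109395/256) / ((6 - 10)(6 + 11)) = (-765765/32)/(-68) = 45045/128
  a_4 = (5)(6)(45045/128) / ((4 - 10)(4 + 11)) = (675675/64)/(-90) = -15015/128
  a_2 = (3)(4)(-15015/128) / ((2 - 10)(2 + 11)) = (-45045/32)/(-104) = 3465/256
  a_0 = (1)(2)(3465/256) / ((0 - 10)(0 + 11)) = (3465/128)/(-110) = -63/256
Hence P_10(x) = 46189 x^10/256 - 109395 x^8/256 + 45045 x^6/128 - 15015 x^4/128 + 3465 x^2/256 - 63/256.

P_10(x); series = 46189 x^10/256 - 109395 x^8/256 + 45045 x^6/128 - 15015 x^4/128 + 3465 x^2/256 - 63/256


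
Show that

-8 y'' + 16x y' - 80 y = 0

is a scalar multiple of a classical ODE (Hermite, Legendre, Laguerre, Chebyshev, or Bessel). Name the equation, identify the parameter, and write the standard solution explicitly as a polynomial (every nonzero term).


All three coefficients share the factor -8; dividing through by -8 gives  y'' - 2x y' + 10 y = 0.
This matches the Hermite equation y'' - 2x y' + 2n y = 0 with 2n = 10, so n = 5; the polynomial solution is H_5(x).
With y = sum_k a_k x^k, matching x^k gives (k+2)(k+1) a_{k+2} = 2(k - n) a_k = 2(k - 5) a_k. The right side vanishes at k = 5, so the series with the parity of 5 terminates at degree 5.
Standard normalization: leading coefficient of H_n is 2^n, so a_5 = 2^5 = 32. Work downward with a_k = (k+1)(k+2) a_{k+2} / (2(k - n)):
  a_3 = (4)(5)(32) / (2(3 - 5)) = 640/(-4) = -160
  a_1 = (2)(3)(-160) / (2(1 - 5)) = -960/(-8) = 120
Hence H_5(x) = 32 x^5 - 160 x^3 + 120 x.

H_5(x); series = 32 x^5 - 160 x^3 + 120 x


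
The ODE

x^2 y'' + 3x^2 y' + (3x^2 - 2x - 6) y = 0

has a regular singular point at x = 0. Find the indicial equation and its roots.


Divide by x^2 to reach normal form y'' + P_1(x) y' + P_2(x) y = 0 with P_1(x) = 3 and P_2(x) = 3 - 2/x - 6/x^2.
x = 0 is a singular point because the y-coefficient 3 - 2/x - 6/x^2 has a pole at x = 0.
It is a regular singular point because x P_1(x) = p(x) = 3x and x^2 P_2(x) = q(x) = 3x^2 - 2x - 6 are polynomials, hence analytic at x = 0.
p(0) = 0,  q(0) = -6.
Indicial equation: r(r-1) + p(0) r + q(0) = 0, i.e. r^2 + (p(0) - 1) r + q(0) = 0, i.e. r^2 - 1 r - 6 = 0.
Discriminant: (-1)^2 - 4(-6) = 25, so r = (1 ± 5)/2.
Solving: r_1 = 3, r_2 = -2.

indicial: r^2 - 1 r - 6 = 0; roots r_1 = 3, r_2 = -2


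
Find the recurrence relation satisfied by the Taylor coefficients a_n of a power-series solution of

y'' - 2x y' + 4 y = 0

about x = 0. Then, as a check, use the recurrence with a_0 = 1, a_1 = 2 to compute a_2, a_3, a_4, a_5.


Substitute y = sum_n a_n x^n.
y''(x) has coefficient (n+2)(n+1) a_{n+2} at x^n;
-2 x y'(x) has coefficient -2 n a_n at x^n (shift);
4 y(x) has coefficient 4 a_n at x^n.
Matching x^n: (n+2)(n+1) a_{n+2} + (-2n + 4) a_n = 0.
Thus a_{n+2} = (2n - 4) / ((n+1)(n+2)) * a_n.

Check with a_0 = 1, a_1 = 2 (apply the recurrence for n = 0, 1, 2, 3): a_0 = 1, a_1 = 2, a_2 = -2, a_3 = -2/3, a_4 = 0, a_5 = -1/15.

a_(n+2) = (2n - 4) / ((n+1)(n+2)) * a_n; check: a_0 = 1, a_1 = 2, a_2 = -2, a_3 = -2/3, a_4 = 0, a_5 = -1/15


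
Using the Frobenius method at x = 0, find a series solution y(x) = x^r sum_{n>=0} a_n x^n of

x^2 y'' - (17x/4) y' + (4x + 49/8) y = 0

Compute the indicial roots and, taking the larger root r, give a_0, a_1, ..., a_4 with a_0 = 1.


Write in Frobenius form y'' + (p(x)/x) y' + (q(x)/x^2) y = 0:
  p(x) = -17/4,  q(x) = 4x + 49/8.
Indicial equation: r(r-1) + (-17/4) r + (49/8) = 0 -> roots r_1 = 7/2, r_2 = 7/4.
Take r = r_1 = 7/2. Let y(x) = x^r sum_{n>=0} a_n x^n with a_0 = 1.
Substitute y = x^r sum a_n x^n and match x^{r+n}. The recurrence is
  D(n) a_n + 4 a_{n-1} = 0,  where D(n) = (r+n)(r+n-1) + (-17/4)(r+n) + (49/8).
  a_n = -4 / D(n) * a_{n-1}.
Since the indicial polynomial factors as (r - r_1)(r - r_2), D(n) = (r_1 + n - r_1)(r_1 + n - r_2) = n(n + 7/4).
Evaluating step by step (a_0 = 1):
  n = 1: D(1) = 1(1 + 7/4) = 11/4; numerator = -4(1) = -4; a_1 = (-4)/(11/4) = -16/11
  n = 2: D(2) = 2(2 + 7/4) = 15/2; numerator = -4(-16/11) = 64/11; a_2 = (64/11)/(15/2) = 128/165
  n = 3: D(3) = 3(3 + 7/4) = 57/4; numerator = -4(128/165) = -512/165; a_3 = (-512/165)/(57/4) = -2048/9405
  n = 4: D(4) = 4(4 + 7/4) = 23; numerator = -4(-2048/9405) = 8192/9405; a_4 = (8192/9405)/(23) = 8192/216315

r = 7/2; a_0 = 1; a_1 = -16/11; a_2 = 128/165; a_3 = -2048/9405; a_4 = 8192/216315


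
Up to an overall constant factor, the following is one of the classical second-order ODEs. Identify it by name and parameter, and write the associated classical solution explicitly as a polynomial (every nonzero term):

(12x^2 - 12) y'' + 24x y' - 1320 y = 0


All three coefficients share the factor -12; dividing through by -12 gives  (1 - x^2) y'' - 2x y' + 110 y = 0.
This matches the Legendre equation (1 - x^2) y'' - 2x y' + n(n+1) y = 0 (note the -2x y' term) with n(n+1) = 110, so n = 10; the polynomial solution is P_10(x).
With y = sum_k a_k x^k, matching x^k gives (k+2)(k+1) a_{k+2} = [k(k+1) - n(n+1)] a_k = (k - 10)(k + 11) a_k. The right side vanishes at k = 10, so the series with the parity of 10 terminates at degree 10.
Standard normalization (P_n(1) = 1): leading coefficient (2n)!/(2^n (n!)^2) = 2432902008176640000/(1024*13168189440000) = 46189/256, so a_10 = 46189/256. Work downward with a_k = (k+1)(k+2) a_{k+2} / ((k - 10)(k + 11)):
  a_8 = (9)(10)(46189/256) / ((8 - 10)(8 + 11)) = (2078505/128)/(-38) = -109395/256
  a_6 = (7)(8)(-109395/256) / ((6 - 10)(6 + 11)) = (-765765/32)/(-68) = 45045/128
  a_4 = (5)(6)(45045/128) / ((4 - 10)(4 + 11)) = (675675/64)/(-90) = -15015/128
  a_2 = (3)(4)(-15015/128) / ((2 - 10)(2 + 11)) = (-45045/32)/(-104) = 3465/256
  a_0 = (1)(2)(3465/256) / ((0 - 10)(0 + 11)) = (3465/128)/(-110) = -63/256
Hence P_10(x) = 46189 x^10/256 - 109395 x^8/256 + 45045 x^6/128 - 15015 x^4/128 + 3465 x^2/256 - 63/256.

P_10(x); series = 46189 x^10/256 - 109395 x^8/256 + 45045 x^6/128 - 15015 x^4/128 + 3465 x^2/256 - 63/256


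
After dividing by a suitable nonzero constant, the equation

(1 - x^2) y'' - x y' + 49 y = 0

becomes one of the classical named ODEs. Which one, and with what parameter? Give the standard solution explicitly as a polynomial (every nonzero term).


The equation is already in a standard form:  (1 - x^2) y'' - x y' + 49 y = 0.
This matches the Chebyshev equation (1 - x^2) y'' - x y' + n^2 y = 0 (note the -x y' term, not -2x y') with n^2 = 49, so n = 7; the polynomial solution is T_7(x).
With y = sum_k a_k x^k, matching x^k gives (k+2)(k+1) a_{k+2} = (k^2 - n^2) a_k = (k - 7)(k + 7) a_k. The right side vanishes at k = 7, so the series with the parity of 7 terminates at degree 7.
Standard normalization: leading coefficient of T_n is 2^(n-1), so a_7 = 2^6 = 64. Work downward with a_k = (k+1)(k+2) a_{k+2} / ((k - 7)(k + 7)):
  a_5 = (6)(7)(64) / ((5 - 7)(5 + 7)) = 2688/(-24) = -112
  a_3 = (4)(5)(-112) / ((3 - 7)(3 + 7)) = -2240/(-40) = 56
  a_1 = (2)(3)(56) / ((1 - 7)(1 + 7)) = 336/(-48) = -7
Hence T_7(x) = 64 x^7 - 112 x^5 + 56 x^3 - 7 x.

T_7(x); series = 64 x^7 - 112 x^5 + 56 x^3 - 7 x


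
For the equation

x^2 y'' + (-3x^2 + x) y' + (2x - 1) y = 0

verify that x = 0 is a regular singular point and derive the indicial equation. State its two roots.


Divide by x^2 to reach normal form y'' + P_1(x) y' + P_2(x) y = 0 with P_1(x) = -3 + 1/x and P_2(x) = 2/x - 1/x^2.
x = 0 is a singular point because the y'-coefficient -3 + 1/x has a pole at x = 0 and the y-coefficient 2/x - 1/x^2 has a pole at x = 0.
It is a regular singular point because x P_1(x) = p(x) = 1 - 3x and x^2 P_2(x) = q(x) = 2x - 1 are polynomials, hence analytic at x = 0.
p(0) = 1,  q(0) = -1.
Indicial equation: r(r-1) + p(0) r + q(0) = 0, i.e. r^2 + (p(0) - 1) r + q(0) = 0, i.e. r^2 - 1 = 0.
Discriminant: (0)^2 - 4(-1) = 4, so r = (0 ± 2)/2.
Solving: r_1 = 1, r_2 = -1.

indicial: r^2 - 1 = 0; roots r_1 = 1, r_2 = -1


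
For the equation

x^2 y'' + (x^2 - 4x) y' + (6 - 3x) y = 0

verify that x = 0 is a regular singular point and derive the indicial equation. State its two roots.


Divide by x^2 to reach normal form y'' + P_1(x) y' + P_2(x) y = 0 with P_1(x) = 1 - 4/x and P_2(x) = -3/x + 6/x^2.
x = 0 is a singular point because the y'-coefficient 1 - 4/x has a pole at x = 0 and the y-coefficient -3/x + 6/x^2 has a pole at x = 0.
It is a regular singular point because x P_1(x) = p(x) = x - 4 and x^2 P_2(x) = q(x) = 6 - 3x are polynomials, hence analytic at x = 0.
p(0) = -4,  q(0) = 6.
Indicial equation: r(r-1) + p(0) r + q(0) = 0, i.e. r^2 + (p(0) - 1) r + q(0) = 0, i.e. r^2 - 5 r + 6 = 0.
Discriminant: (-5)^2 - 4(6) = 1, so r = (5 ± 1)/2.
Solving: r_1 = 3, r_2 = 2.

indicial: r^2 - 5 r + 6 = 0; roots r_1 = 3, r_2 = 2


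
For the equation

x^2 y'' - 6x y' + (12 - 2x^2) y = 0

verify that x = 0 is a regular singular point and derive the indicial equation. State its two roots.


Divide by x^2 to reach normal form y'' + P_1(x) y' + P_2(x) y = 0 with P_1(x) = -6/x and P_2(x) = -2 + 12/x^2.
x = 0 is a singular point because the y'-coefficient -6/x has a pole at x = 0 and the y-coefficient -2 + 12/x^2 has a pole at x = 0.
It is a regular singular point because x P_1(x) = p(x) = -6 and x^2 P_2(x) = q(x) = 12 - 2x^2 are polynomials, hence analytic at x = 0.
p(0) = -6,  q(0) = 12.
Indicial equation: r(r-1) + p(0) r + q(0) = 0, i.e. r^2 + (p(0) - 1) r + q(0) = 0, i.e. r^2 - 7 r + 12 = 0.
Discriminant: (-7)^2 - 4(12) = 1, so r = (7 ± 1)/2.
Solving: r_1 = 4, r_2 = 3.

indicial: r^2 - 7 r + 12 = 0; roots r_1 = 4, r_2 = 3


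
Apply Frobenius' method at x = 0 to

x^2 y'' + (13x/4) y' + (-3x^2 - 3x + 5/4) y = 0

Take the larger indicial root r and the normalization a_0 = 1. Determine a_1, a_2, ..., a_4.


Write in Frobenius form y'' + (p(x)/x) y' + (q(x)/x^2) y = 0:
  p(x) = 13/4,  q(x) = -3x^2 - 3x + 5/4.
Indicial equation: r(r-1) + (13/4) r + (5/4) = 0 -> roots r_1 = -1, r_2 = -5/4.
Take r = r_1 = -1. Let y(x) = x^r sum_{n>=0} a_n x^n with a_0 = 1.
Substitute y = x^r sum a_n x^n and match x^{r+n}. The recurrence is
  D(n) a_n - 3 a_{n-1} - 3 a_{n-2} = 0,  where D(n) = (r+n)(r+n-1) + (13/4)(r+n) + (5/4).
  a_n = [3 a_{n-1} + 3 a_{n-2}] / D(n).
Since the indicial polynomial factors as (r - r_1)(r - r_2), D(n) = (r_1 + n - r_1)(r_1 + n - r_2) = n(n + 1/4).
Evaluating step by step (a_0 = 1):
  n = 1: D(1) = 1(1 + 1/4) = 5/4; numerator = 3(1) = 3; a_1 = (3)/(5/4) = 12/5
  n = 2: D(2) = 2(2 + 1/4) = 9/2; numerator = 3(12/5) + 3(1) = 51/5; a_2 = (51/5)/(9/2) = 34/15
  n = 3: D(3) = 3(3 + 1/4) = 39/4; numerator = 3(34/15) + 3(12/5) = 14; a_3 = (14)/(39/4) = 56/39
  n = 4: D(4) = 4(4 + 1/4) = 17; numerator = 3(56/39) + 3(34/15) = 722/65; a_4 = (722/65)/(17) = 722/1105

r = -1; a_0 = 1; a_1 = 12/5; a_2 = 34/15; a_3 = 56/39; a_4 = 722/1105


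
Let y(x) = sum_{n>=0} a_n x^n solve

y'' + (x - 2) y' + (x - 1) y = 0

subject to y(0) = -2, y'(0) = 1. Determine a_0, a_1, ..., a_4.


Ansatz: y(x) = sum_{n>=0} a_n x^n, so y'(x) = sum_{n>=1} n a_n x^(n-1) and y''(x) = sum_{n>=2} n(n-1) a_n x^(n-2).
Substitute into P(x) y'' + Q(x) y' + R(x) y = 0 with P(x) = 1, Q(x) = x - 2, R(x) = x - 1, and match powers of x.
Initial conditions: a_0 = -2, a_1 = 1.
Setting the coefficient of each power of x to zero and solving order by order (substituting the coefficients already found):
  x^0: 2 a_2 - 2 a_1 - a_0 = 0  ->  2 a_2 = 2 a_1 + a_0 = 0  ->  a_2 = 0
  x^1: 6 a_3 - 4 a_2 + a_0 = 0  ->  6 a_3 = 4 a_2 - a_0 = 2  ->  a_3 = 1/3
  x^2: 12 a_4 - 6 a_3 + a_2 + a_1 = 0  ->  12 a_4 = 6 a_3 - a_2 - a_1 = 1  ->  a_4 = 1/12
Truncated series: y(x) = -2 + x + (1/3) x^3 + (1/12) x^4 + O(x^5).

a_0 = -2; a_1 = 1; a_2 = 0; a_3 = 1/3; a_4 = 1/12


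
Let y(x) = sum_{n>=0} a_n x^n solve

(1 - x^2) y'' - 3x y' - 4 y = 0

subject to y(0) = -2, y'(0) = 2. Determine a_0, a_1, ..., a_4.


Ansatz: y(x) = sum_{n>=0} a_n x^n, so y'(x) = sum_{n>=1} n a_n x^(n-1) and y''(x) = sum_{n>=2} n(n-1) a_n x^(n-2).
Substitute into P(x) y'' + Q(x) y' + R(x) y = 0 with P(x) = 1 - x^2, Q(x) = -3x, R(x) = -4, and match powers of x.
Initial conditions: a_0 = -2, a_1 = 2.
Setting the coefficient of each power of x to zero and solving order by order (substituting the coefficients already found):
  x^0: 2 a_2 - 4 a_0 = 0  ->  2 a_2 = 4 a_0 = -8  ->  a_2 = -4
  x^1: 6 a_3 - 7 a_1 = 0  ->  6 a_3 = 7 a_1 = 14  ->  a_3 = 7/3
  x^2: 12 a_4 - 12 a_2 = 0  ->  12 a_4 = 12 a_2 = -48  ->  a_4 = -4
Truncated series: y(x) = -2 + 2 x - 4 x^2 + (7/3) x^3 - 4 x^4 + O(x^5).

a_0 = -2; a_1 = 2; a_2 = -4; a_3 = 7/3; a_4 = -4


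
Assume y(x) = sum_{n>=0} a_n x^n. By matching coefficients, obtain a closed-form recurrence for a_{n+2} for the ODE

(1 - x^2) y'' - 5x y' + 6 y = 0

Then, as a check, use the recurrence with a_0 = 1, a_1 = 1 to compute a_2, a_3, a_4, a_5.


Substitute y = sum_n a_n x^n.
(1 - 1 x^2) y'' contributes (n+2)(n+1) a_{n+2} - n(n-1) a_n at x^n.
-5 x y'(x) contributes -5 n a_n at x^n.
6 y(x) contributes 6 a_n at x^n.
Matching x^n: (n+2)(n+1) a_{n+2} + (-n(n-1) - 5 n + 6) a_n = 0.
Thus a_{n+2} = (n(n-1) + 5 n - 6) / ((n+1)(n+2)) * a_n.

Check with a_0 = 1, a_1 = 1 (apply the recurrence for n = 0, 1, 2, 3): a_0 = 1, a_1 = 1, a_2 = -3, a_3 = -1/6, a_4 = -3/2, a_5 = -1/8.

a_(n+2) = (n(n-1) + 5 n - 6) / ((n+1)(n+2)) * a_n; check: a_0 = 1, a_1 = 1, a_2 = -3, a_3 = -1/6, a_4 = -3/2, a_5 = -1/8


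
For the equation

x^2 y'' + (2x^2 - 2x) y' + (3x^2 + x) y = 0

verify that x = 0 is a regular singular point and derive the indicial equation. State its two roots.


Divide by x^2 to reach normal form y'' + P_1(x) y' + P_2(x) y = 0 with P_1(x) = 2 - 2/x and P_2(x) = 3 + 1/x.
x = 0 is a singular point because the y'-coefficient 2 - 2/x has a pole at x = 0 and the y-coefficient 3 + 1/x has a pole at x = 0.
It is a regular singular point because x P_1(x) = p(x) = 2x - 2 and x^2 P_2(x) = q(x) = 3x^2 + x are polynomials, hence analytic at x = 0.
p(0) = -2,  q(0) = 0.
Indicial equation: r(r-1) + p(0) r + q(0) = 0, i.e. r^2 + (p(0) - 1) r + q(0) = 0, i.e. r^2 - 3 r = 0.
Discriminant: (-3)^2 - 4(0) = 9, so r = (3 ± 3)/2.
Solving: r_1 = 3, r_2 = 0.

indicial: r^2 - 3 r = 0; roots r_1 = 3, r_2 = 0


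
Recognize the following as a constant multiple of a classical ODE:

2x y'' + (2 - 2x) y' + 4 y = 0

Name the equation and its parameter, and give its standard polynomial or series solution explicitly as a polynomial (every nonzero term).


All three coefficients share the factor 2; dividing through by 2 gives  x y'' + (1 - x) y' + 2 y = 0.
This matches the Laguerre equation x y'' + (1 - x) y' + n y = 0 with n = 2; the polynomial solution is L_2(x).
With y = sum_k a_k x^k, matching x^k gives (k+1)k a_{k+1} + (k+1) a_{k+1} - k a_k + n a_k = 0, i.e. (k+1)^2 a_{k+1} = (k - n) a_k = (k - 2) a_k. The right side vanishes at k = 2, so the series terminates at degree 2.
Standard normalization L_n(0) = 1 gives a_0 = 1. Work upward with a_{k+1} = (k - 2) a_k / (k+1)^2:
  a_1 = (0 - 2)(1) / 1^2 = -2/1 = -2
  a_2 = (1 - 2)(-2) / 2^2 = 2/4 = 1/2
Hence L_2(x) = x^2/2 - 2 x + 1.

L_2(x); series = x^2/2 - 2 x + 1


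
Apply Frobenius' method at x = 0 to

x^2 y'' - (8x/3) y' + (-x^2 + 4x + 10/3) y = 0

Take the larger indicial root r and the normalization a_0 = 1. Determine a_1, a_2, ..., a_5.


Write in Frobenius form y'' + (p(x)/x) y' + (q(x)/x^2) y = 0:
  p(x) = -8/3,  q(x) = -x^2 + 4x + 10/3.
Indicial equation: r(r-1) + (-8/3) r + (10/3) = 0 -> roots r_1 = 2, r_2 = 5/3.
Take r = r_1 = 2. Let y(x) = x^r sum_{n>=0} a_n x^n with a_0 = 1.
Substitute y = x^r sum a_n x^n and match x^{r+n}. The recurrence is
  D(n) a_n + 4 a_{n-1} - 1 a_{n-2} = 0,  where D(n) = (r+n)(r+n-1) + (-8/3)(r+n) + (10/3).
  a_n = [-4 a_{n-1} + 1 a_{n-2}] / D(n).
Since the indicial polynomial factors as (r - r_1)(r - r_2), D(n) = (r_1 + n - r_1)(r_1 + n - r_2) = n(n + 1/3).
Evaluating step by step (a_0 = 1):
  n = 1: D(1) = 1(1 + 1/3) = 4/3; numerator = -4(1) = -4; a_1 = (-4)/(4/3) = -3
  n = 2: D(2) = 2(2 + 1/3) = 14/3; numerator = -4(-3) + 1(1) = 13; a_2 = (13)/(14/3) = 39/14
  n = 3: D(3) = 3(3 + 1/3) = 10; numerator = -4(39/14) + 1(-3) = -99/7; a_3 = (-99/7)/(10) = -99/70
  n = 4: D(4) = 4(4 + 1/3) = 52/3; numerator = -4(-99/70) + 1(39/14) = 591/70; a_4 = (591/70)/(52/3) = 1773/3640
  n = 5: D(5) = 5(5 + 1/3) = 80/3; numerator = -4(1773/3640) + 1(-99/70) = -306/91; a_5 = (-306/91)/(80/3) = -459/3640

r = 2; a_0 = 1; a_1 = -3; a_2 = 39/14; a_3 = -99/70; a_4 = 1773/3640; a_5 = -459/3640


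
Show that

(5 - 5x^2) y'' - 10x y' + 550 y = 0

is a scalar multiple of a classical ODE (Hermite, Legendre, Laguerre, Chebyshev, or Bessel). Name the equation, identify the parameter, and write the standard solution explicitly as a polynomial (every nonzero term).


All three coefficients share the factor 5; dividing through by 5 gives  (1 - x^2) y'' - 2x y' + 110 y = 0.
This matches the Legendre equation (1 - x^2) y'' - 2x y' + n(n+1) y = 0 (note the -2x y' term) with n(n+1) = 110, so n = 10; the polynomial solution is P_10(x).
With y = sum_k a_k x^k, matching x^k gives (k+2)(k+1) a_{k+2} = [k(k+1) - n(n+1)] a_k = (k - 10)(k + 11) a_k. The right side vanishes at k = 10, so the series with the parity of 10 terminates at degree 10.
Standard normalization (P_n(1) = 1): leading coefficient (2n)!/(2^n (n!)^2) = 2432902008176640000/(1024*13168189440000) = 46189/256, so a_10 = 46189/256. Work downward with a_k = (k+1)(k+2) a_{k+2} / ((k - 10)(k + 11)):
  a_8 = (9)(10)(46189/256) / ((8 - 10)(8 + 11)) = (2078505/128)/(-38) = -109395/256
  a_6 = (7)(8)(-109395/256) / ((6 - 10)(6 + 11)) = (-765765/32)/(-68) = 45045/128
  a_4 = (5)(6)(45045/128) / ((4 - 10)(4 + 11)) = (675675/64)/(-90) = -15015/128
  a_2 = (3)(4)(-15015/128) / ((2 - 10)(2 + 11)) = (-45045/32)/(-104) = 3465/256
  a_0 = (1)(2)(3465/256) / ((0 - 10)(0 + 11)) = (3465/128)/(-110) = -63/256
Hence P_10(x) = 46189 x^10/256 - 109395 x^8/256 + 45045 x^6/128 - 15015 x^4/128 + 3465 x^2/256 - 63/256.

P_10(x); series = 46189 x^10/256 - 109395 x^8/256 + 45045 x^6/128 - 15015 x^4/128 + 3465 x^2/256 - 63/256


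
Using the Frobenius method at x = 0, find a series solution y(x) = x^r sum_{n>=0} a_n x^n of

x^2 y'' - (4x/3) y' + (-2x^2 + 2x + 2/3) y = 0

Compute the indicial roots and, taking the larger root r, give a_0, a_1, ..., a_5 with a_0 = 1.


Write in Frobenius form y'' + (p(x)/x) y' + (q(x)/x^2) y = 0:
  p(x) = -4/3,  q(x) = -2x^2 + 2x + 2/3.
Indicial equation: r(r-1) + (-4/3) r + (2/3) = 0 -> roots r_1 = 2, r_2 = 1/3.
Take r = r_1 = 2. Let y(x) = x^r sum_{n>=0} a_n x^n with a_0 = 1.
Substitute y = x^r sum a_n x^n and match x^{r+n}. The recurrence is
  D(n) a_n + 2 a_{n-1} - 2 a_{n-2} = 0,  where D(n) = (r+n)(r+n-1) + (-4/3)(r+n) + (2/3).
  a_n = [-2 a_{n-1} + 2 a_{n-2}] / D(n).
Since the indicial polynomial factors as (r - r_1)(r - r_2), D(n) = (r_1 + n - r_1)(r_1 + n - r_2) = n(n + 5/3).
Evaluating step by step (a_0 = 1):
  n = 1: D(1) = 1(1 + 5/3) = 8/3; numerator = -2(1) = -2; a_1 = (-2)/(8/3) = -3/4
  n = 2: D(2) = 2(2 + 5/3) = 22/3; numerator = -2(-3/4) + 2(1) = 7/2; a_2 = (7/2)/(22/3) = 21/44
  n = 3: D(3) = 3(3 + 5/3) = 14; numerator = -2(21/44) + 2(-3/4) = -27/11; a_3 = (-27/11)/(14) = -27/154
  n = 4: D(4) = 4(4 + 5/3) = 68/3; numerator = -2(-27/154) + 2(21/44) = 201/154; a_4 = (201/154)/(68/3) = 603/10472
  n = 5: D(5) = 5(5 + 5/3) = 100/3; numerator = -2(603/10472) + 2(-27/154) = -2439/5236; a_5 = (-2439/5236)/(100/3) = -7317/523600

r = 2; a_0 = 1; a_1 = -3/4; a_2 = 21/44; a_3 = -27/154; a_4 = 603/10472; a_5 = -7317/523600


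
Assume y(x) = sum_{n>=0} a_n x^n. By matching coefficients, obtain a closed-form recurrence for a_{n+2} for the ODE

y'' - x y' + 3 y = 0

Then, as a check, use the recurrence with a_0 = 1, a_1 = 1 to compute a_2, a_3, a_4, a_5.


Substitute y = sum_n a_n x^n.
y''(x) has coefficient (n+2)(n+1) a_{n+2} at x^n;
-x y'(x) has coefficient -n a_n at x^n (shift);
3 y(x) has coefficient 3 a_n at x^n.
Matching x^n: (n+2)(n+1) a_{n+2} + (-n + 3) a_n = 0.
Thus a_{n+2} = (n - 3) / ((n+1)(n+2)) * a_n.

Check with a_0 = 1, a_1 = 1 (apply the recurrence for n = 0, 1, 2, 3): a_0 = 1, a_1 = 1, a_2 = -3/2, a_3 = -1/3, a_4 = 1/8, a_5 = 0.

a_(n+2) = (n - 3) / ((n+1)(n+2)) * a_n; check: a_0 = 1, a_1 = 1, a_2 = -3/2, a_3 = -1/3, a_4 = 1/8, a_5 = 0


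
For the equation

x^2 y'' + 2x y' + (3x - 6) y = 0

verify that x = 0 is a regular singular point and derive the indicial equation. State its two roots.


Divide by x^2 to reach normal form y'' + P_1(x) y' + P_2(x) y = 0 with P_1(x) = 2/x and P_2(x) = 3/x - 6/x^2.
x = 0 is a singular point because the y'-coefficient 2/x has a pole at x = 0 and the y-coefficient 3/x - 6/x^2 has a pole at x = 0.
It is a regular singular point because x P_1(x) = p(x) = 2 and x^2 P_2(x) = q(x) = 3x - 6 are polynomials, hence analytic at x = 0.
p(0) = 2,  q(0) = -6.
Indicial equation: r(r-1) + p(0) r + q(0) = 0, i.e. r^2 + (p(0) - 1) r + q(0) = 0, i.e. r^2 + 1 r - 6 = 0.
Discriminant: (1)^2 - 4(-6) = 25, so r = (-1 ± 5)/2.
Solving: r_1 = 2, r_2 = -3.

indicial: r^2 + 1 r - 6 = 0; roots r_1 = 2, r_2 = -3


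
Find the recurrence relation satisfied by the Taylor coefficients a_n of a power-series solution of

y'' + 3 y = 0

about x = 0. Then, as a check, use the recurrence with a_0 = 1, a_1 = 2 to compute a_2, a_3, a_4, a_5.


Substitute y = sum_n a_n x^n into y'' + (const) y = 0.
y''(x) = sum_{n>=0} (n+2)(n+1) a_{n+2} x^n.
The ODE becomes sum_n [(n+2)(n+1) a_{n+2} + 3 a_n] x^n = 0.
Setting each coefficient to zero gives the recurrence:
  (n+2)(n+1) a_{n+2} + 3 a_n = 0,
  a_{n+2} = -3 / ((n+1)(n+2)) a_n.

Check with a_0 = 1, a_1 = 2 (apply the recurrence for n = 0, 1, 2, 3): a_0 = 1, a_1 = 2, a_2 = -3/2, a_3 = -1, a_4 = 3/8, a_5 = 3/20.

a_{n+2} = -3/((n+1)(n+2)) * a_n; check: a_0 = 1, a_1 = 2, a_2 = -3/2, a_3 = -1, a_4 = 3/8, a_5 = 3/20


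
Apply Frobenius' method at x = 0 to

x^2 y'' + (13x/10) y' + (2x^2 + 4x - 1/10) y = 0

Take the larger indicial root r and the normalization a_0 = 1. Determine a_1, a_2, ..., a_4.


Write in Frobenius form y'' + (p(x)/x) y' + (q(x)/x^2) y = 0:
  p(x) = 13/10,  q(x) = 2x^2 + 4x - 1/10.
Indicial equation: r(r-1) + (13/10) r + (-1/10) = 0 -> roots r_1 = 1/5, r_2 = -1/2.
Take r = r_1 = 1/5. Let y(x) = x^r sum_{n>=0} a_n x^n with a_0 = 1.
Substitute y = x^r sum a_n x^n and match x^{r+n}. The recurrence is
  D(n) a_n + 4 a_{n-1} + 2 a_{n-2} = 0,  where D(n) = (r+n)(r+n-1) + (13/10)(r+n) + (-1/10).
  a_n = [-4 a_{n-1} - 2 a_{n-2}] / D(n).
Since the indicial polynomial factors as (r - r_1)(r - r_2), D(n) = (r_1 + n - r_1)(r_1 + n - r_2) = n(n + 7/10).
Evaluating step by step (a_0 = 1):
  n = 1: D(1) = 1(1 + 7/10) = 17/10; numerator = -4(1) = -4; a_1 = (-4)/(17/10) = -40/17
  n = 2: D(2) = 2(2 + 7/10) = 27/5; numerator = -4(-40/17) - 2(1) = 126/17; a_2 = (126/17)/(27/5) = 70/51
  n = 3: D(3) = 3(3 + 7/10) = 111/10; numerator = -4(70/51) - 2(-40/17) = -40/51; a_3 = (-40/51)/(111/10) = -400/5661
  n = 4: D(4) = 4(4 + 7/10) = 94/5; numerator = -4(-400/5661) - 2(70/51) = -820/333; a_4 = (-820/333)/(94/5) = -2050/15651

r = 1/5; a_0 = 1; a_1 = -40/17; a_2 = 70/51; a_3 = -400/5661; a_4 = -2050/15651


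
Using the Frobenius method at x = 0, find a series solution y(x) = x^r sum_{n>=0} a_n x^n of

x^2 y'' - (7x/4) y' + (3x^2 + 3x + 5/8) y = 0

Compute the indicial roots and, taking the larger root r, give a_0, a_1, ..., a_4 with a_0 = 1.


Write in Frobenius form y'' + (p(x)/x) y' + (q(x)/x^2) y = 0:
  p(x) = -7/4,  q(x) = 3x^2 + 3x + 5/8.
Indicial equation: r(r-1) + (-7/4) r + (5/8) = 0 -> roots r_1 = 5/2, r_2 = 1/4.
Take r = r_1 = 5/2. Let y(x) = x^r sum_{n>=0} a_n x^n with a_0 = 1.
Substitute y = x^r sum a_n x^n and match x^{r+n}. The recurrence is
  D(n) a_n + 3 a_{n-1} + 3 a_{n-2} = 0,  where D(n) = (r+n)(r+n-1) + (-7/4)(r+n) + (5/8).
  a_n = [-3 a_{n-1} - 3 a_{n-2}] / D(n).
Since the indicial polynomial factors as (r - r_1)(r - r_2), D(n) = (r_1 + n - r_1)(r_1 + n - r_2) = n(n + 9/4).
Evaluating step by step (a_0 = 1):
  n = 1: D(1) = 1(1 + 9/4) = 13/4; numerator = -3(1) = -3; a_1 = (-3)/(13/4) = -12/13
  n = 2: D(2) = 2(2 + 9/4) = 17/2; numerator = -3(-12/13) - 3(1) = -3/13; a_2 = (-3/13)/(17/2) = -6/221
  n = 3: D(3) = 3(3 + 9/4) = 63/4; numerator = -3(-6/221) - 3(-12/13) = 630/221; a_3 = (630/221)/(63/4) = 40/221
  n = 4: D(4) = 4(4 + 9/4) = 25; numerator = -3(40/221) - 3(-6/221) = -6/13; a_4 = (-6/13)/(25) = -6/325

r = 5/2; a_0 = 1; a_1 = -12/13; a_2 = -6/221; a_3 = 40/221; a_4 = -6/325


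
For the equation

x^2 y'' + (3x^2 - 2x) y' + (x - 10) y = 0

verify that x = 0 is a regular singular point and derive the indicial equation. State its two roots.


Divide by x^2 to reach normal form y'' + P_1(x) y' + P_2(x) y = 0 with P_1(x) = 3 - 2/x and P_2(x) = 1/x - 10/x^2.
x = 0 is a singular point because the y'-coefficient 3 - 2/x has a pole at x = 0 and the y-coefficient 1/x - 10/x^2 has a pole at x = 0.
It is a regular singular point because x P_1(x) = p(x) = 3x - 2 and x^2 P_2(x) = q(x) = x - 10 are polynomials, hence analytic at x = 0.
p(0) = -2,  q(0) = -10.
Indicial equation: r(r-1) + p(0) r + q(0) = 0, i.e. r^2 + (p(0) - 1) r + q(0) = 0, i.e. r^2 - 3 r - 10 = 0.
Discriminant: (-3)^2 - 4(-10) = 49, so r = (3 ± 7)/2.
Solving: r_1 = 5, r_2 = -2.

indicial: r^2 - 3 r - 10 = 0; roots r_1 = 5, r_2 = -2
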